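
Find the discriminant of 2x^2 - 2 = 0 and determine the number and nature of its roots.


For ax^2 + bx + c = 0, discriminant D = b^2 - 4ac
Here a = 2, b = 0, c = -2
D = (0)^2 - 4(2)(-2) = 0 + 16 = 16

D = 16 > 0 and is a perfect square (sqrt = 4)
The equation has 2 distinct real rational roots.

Discriminant = 16, 2 distinct real rational roots


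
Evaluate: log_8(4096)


We need the exponent such that 8^? = 4096
8^4 = 4096
Therefore log_8(4096) = 4

4


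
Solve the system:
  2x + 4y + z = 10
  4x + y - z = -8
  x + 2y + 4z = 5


Using Cramer's rule. Expand each determinant along the first row.
D  = 2*[1*4 - (-1)*2] - 4*[4*4 - (-1)*1] + 1*[4*2 - 1*1]
  = 2*(6) - 4*(17) + 1*(7) = -49
Dx = 10*[1*4 - (-1)*2] - 4*[(-8)*4 - (-1)*5] + 1*[(-8)*2 - 1*5]
  = 10*(6) - 4*(-27) + 1*(-21) = 147
Dy = 2*[(-8)*4 - (-1)*5] - 10*[4*4 - (-1)*1] + 1*[4*5 - (-8)*1]
  = 2*(-27) - 10*(17) + 1*(28) = -196
Dz = 2*[1*5 - (-8)*2] - 4*[4*5 - (-8)*1] + 10*[4*2 - 1*1]
  = 2*(21) - 4*(28) + 10*(7) = 0
x = Dx/D = 147/-49 = -3, y = Dy/D = -196/-49 = 4, z = Dz/D = 0/-49 = 0
Check eq1: (2)(-3) + (4)(4) + (1)(0) = 10 = 10 ✓
Check eq2: (4)(-3) + (1)(4) + (-1)(0) = -8 = -8 ✓
Check eq3: (1)(-3) + (2)(4) + (4)(0) = 5 = 5 ✓

x = -3, y = 4, z = 0


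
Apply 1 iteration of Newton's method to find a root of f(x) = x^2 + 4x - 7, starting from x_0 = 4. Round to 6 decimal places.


Newton's method: x_(n+1) = x_n - f(x_n)/f'(x_n)
f(x) = x^2 + 4x - 7
f'(x) = 2x + 4

Iteration 1:
  f(4.000000) = 25.000000
  f'(4.000000) = 12.000000
  x_1 = 4.000000 - (25.000000)/(12.000000) = 1.916667

x_1 = 1.916667


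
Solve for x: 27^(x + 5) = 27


Express both sides with the same base.
27 = 27^1
Since the bases match, equate exponents: x + 5 = 1
So x = 1 - (5) = -4

x = -4


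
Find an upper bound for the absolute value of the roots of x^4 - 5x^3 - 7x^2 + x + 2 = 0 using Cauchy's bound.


Cauchy's bound: all roots r satisfy |r| <= 1 + max(|a_i/a_n|) for i = 0,...,n-1
where a_n is the leading coefficient.

Coefficients: [1, -5, -7, 1, 2]
Leading coefficient a_n = 1
Ratios |a_i/a_n|: 5, 7, 1, 2
Maximum ratio: 7
Cauchy's bound: |r| <= 1 + 7 = 8

Upper bound = 8


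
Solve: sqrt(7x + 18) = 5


Square both sides: 7x + 18 = 5^2 = 25
7x = 25 - 18 = 7
x = 1
Check: sqrt(7*1 + 18) = sqrt(25) = 5 ✓

x = 1


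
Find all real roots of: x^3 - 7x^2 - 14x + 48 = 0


Let p(x) = x^3 - 7x^2 - 14x + 48. By the rational root theorem (leading coefficient 1), any rational root is an integer divisor of 48: try ±1, ±2, ... in turn.
Test x = 1: value = 28 ≠ 0.
Test x = -1: value = 54 ≠ 0.
Test x = 2: value = 0 ✓, so (x - 2) is a factor.
Synthetic division by (x - 2): bring down 1; 1(2) - 7 = -5; (-5)(2) - 14 = -24; (-24)(2) + 48 = 0 → quotient x^2 - 5x - 24, remainder 0.
Solve the quadratic x^2 - 5x - 24 = 0: discriminant = (-5)^2 - 4(1)(-24) = 25 + 96 = 121.
sqrt(121) = 11, so x = (5 ± 11)/2: x = 8 or x = -3.

x = -3, x = 2, x = 8


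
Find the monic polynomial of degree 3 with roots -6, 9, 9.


A monic polynomial with roots -6, 9, 9 is:
p(x) = (x + 6)(x - 9)(x - 9)
After multiplying by (x + 6): x + 6
After multiplying by (x - 9): x^2 - 3x - 54
After multiplying by (x - 9): x^3 - 12x^2 - 27x + 486

x^3 - 12x^2 - 27x + 486


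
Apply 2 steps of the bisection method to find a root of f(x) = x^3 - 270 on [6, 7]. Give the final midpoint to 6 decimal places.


f(x) = x^3 - 270
f(6) = -54 < 0
f(7) = 73 > 0

Step 1: midpoint = (6.000000 + 7.000000)/2 = 6.500000
  f(6.500000) = 4.625000
  f(mid) > 0, so root is in [6.000000, 6.500000]

Step 2: midpoint = (6.000000 + 6.500000)/2 = 6.250000
  f(6.250000) = -25.859375
  f(mid) < 0, so root is in [6.250000, 6.500000]

midpoint = 6.250000


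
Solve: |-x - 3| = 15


An absolute value equation |expr| = 15 gives two cases:
Case 1: -x - 3 = 15
  -x = 18, so x = -18
Case 2: -x - 3 = -15
  -x = -12, so x = 12

x = -18, x = 12


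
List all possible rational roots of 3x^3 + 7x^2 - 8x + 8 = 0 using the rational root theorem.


Rational root theorem: possible roots are ±p/q where:
  p divides the constant term (8): p ∈ {1, 2, 4, 8}
  q divides the leading coefficient (3): q ∈ {1, 3}

All possible rational roots: -8, -4, -8/3, -2, -4/3, -1, -2/3, -1/3, 1/3, 2/3, 1, 4/3, 2, 8/3, 4, 8

-8, -4, -8/3, -2, -4/3, -1, -2/3, -1/3, 1/3, 2/3, 1, 4/3, 2, 8/3, 4, 8


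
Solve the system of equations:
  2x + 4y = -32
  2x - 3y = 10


Using Cramer's rule:
Determinant D = (2)(-3) - (2)(4) = -6 - 8 = -14
Dx = (-32)(-3) - (10)(4) = 96 - 40 = 56
Dy = (2)(10) - (2)(-32) = 20 + 64 = 84
x = Dx/D = 56/-14 = -4
y = Dy/D = 84/-14 = -6

x = -4, y = -6


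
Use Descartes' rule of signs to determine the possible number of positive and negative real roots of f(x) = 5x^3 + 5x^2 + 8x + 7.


Descartes' rule of signs:

For positive roots, count sign changes in f(x) = 5x^3 + 5x^2 + 8x + 7:
Signs of coefficients: +, +, +, +
Number of sign changes: 0
Possible positive real roots: 0

For negative roots, examine f(-x) = -5x^3 + 5x^2 - 8x + 7:
Signs of coefficients: -, +, -, +
Number of sign changes: 3
Possible negative real roots: 3, 1

Positive roots: 0; Negative roots: 3 or 1


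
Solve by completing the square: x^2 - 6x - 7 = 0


Start: x^2 - 6x - 7 = 0
Move constant: x^2 - 6x = 7
Half of -6 is -3, squared is 9
Add 9 to both sides: x^2 - 6x + 9 = 16
(x - 3)^2 = 16
x - 3 = ±4
x = 3 + 4 = 7 or x = 3 - 4 = -1

x = -1, x = 7


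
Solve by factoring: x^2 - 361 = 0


We need two numbers that multiply to -361 and add to 0.
Those numbers are -19 and 19 (since (-19) * 19 = -361 and (-19) + 19 = 0).
So x^2 - 361 = (x - 19)(x + 19) = 0
Setting each factor to zero: x = 19 or x = -19

x = -19, x = 19


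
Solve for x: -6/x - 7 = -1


Subtract -7 from both sides: -6/x = 6
Multiply both sides by x: -6 = 6 * x
Divide by 6: x = -1

x = -1


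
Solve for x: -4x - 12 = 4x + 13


Starting with: -4x - 12 = 4x + 13
Move all x terms to left: (-4 - 4)x = 13 + 12
Simplify: -8x = 25
Divide both sides by -8: x = -25/8

x = -25/8


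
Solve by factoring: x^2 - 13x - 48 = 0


We need two numbers that multiply to -48 and add to -13.
Those numbers are -16 and 3 (since (-16) * 3 = -48 and (-16) + 3 = -13).
So x^2 - 13x - 48 = (x - 16)(x + 3) = 0
Setting each factor to zero: x = 16 or x = -3

x = -3, x = 16


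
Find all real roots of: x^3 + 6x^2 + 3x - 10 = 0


Let p(x) = x^3 + 6x^2 + 3x - 10. By the rational root theorem (leading coefficient 1), any rational root is an integer divisor of 10: try ±1, ±2, ... in turn.
Test x = 1: value = 0 ✓, so (x - 1) is a factor.
Synthetic division by (x - 1): bring down 1; 1(1) + 6 = 7; 7(1) + 3 = 10; 10(1) - 10 = 0 → quotient x^2 + 7x + 10, remainder 0.
Solve the quadratic x^2 + 7x + 10 = 0: discriminant = 7^2 - 4(1)(10) = 49 - 40 = 9.
sqrt(9) = 3, so x = (-7 ± 3)/2: x = -2 or x = -5.

x = -5, x = -2, x = 1


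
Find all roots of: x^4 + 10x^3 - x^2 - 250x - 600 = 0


Let p(x) = x^4 + 10x^3 - x^2 - 250x - 600. By the rational root theorem (leading coefficient 1), any rational root is an integer divisor of 600: try ±1, ±2, ... in turn.
Test x = 1: value = -840 ≠ 0.
Test x = -1: value = -360 ≠ 0.
Test x = 2: value = -1008 ≠ 0.
Test x = -2: value = -168 ≠ 0.
Test x = 3: value = -1008 ≠ 0.
Test x = -3: value = -48 ≠ 0.
Test x = 4: value = -720 ≠ 0.
Test x = -4: value = 0 ✓, so (x + 4) is a factor.
Synthetic division by (x + 4): bring down 1; 1(-4) + 10 = 6; 6(-4) - 1 = -25; (-25)(-4) - 250 = -150; (-150)(-4) - 600 = 0 → quotient x^3 + 6x^2 - 25x - 150, remainder 0.
Continue with the quotient x^3 + 6x^2 - 25x - 150 (candidates must divide 150).
Test x = 5: value = 0 ✓, so (x - 5) is a factor.
Synthetic division by (x - 5): bring down 1; 1(5) + 6 = 11; 11(5) - 25 = 30; 30(5) - 150 = 0 → quotient x^2 + 11x + 30, remainder 0.
Solve the quadratic x^2 + 11x + 30 = 0: discriminant = 11^2 - 4(1)(30) = 121 - 120 = 1.
sqrt(1) = 1, so x = (-11 ± 1)/2: x = -5 or x = -6.
Collecting all roots found:

x = -6, x = -5, x = -4, x = 5


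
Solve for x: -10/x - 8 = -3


Subtract -8 from both sides: -10/x = 5
Multiply both sides by x: -10 = 5 * x
Divide by 5: x = -2

x = -2


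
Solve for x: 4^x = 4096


Express both sides with the same base.
4096 = 4^6
Since the bases match: x = 6

x = 6


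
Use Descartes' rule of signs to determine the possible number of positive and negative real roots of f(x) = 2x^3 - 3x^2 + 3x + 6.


Descartes' rule of signs:

For positive roots, count sign changes in f(x) = 2x^3 - 3x^2 + 3x + 6:
Signs of coefficients: +, -, +, +
Number of sign changes: 2
Possible positive real roots: 2, 0

For negative roots, examine f(-x) = -2x^3 - 3x^2 - 3x + 6:
Signs of coefficients: -, -, -, +
Number of sign changes: 1
Possible negative real roots: 1

Positive roots: 2 or 0; Negative roots: 1


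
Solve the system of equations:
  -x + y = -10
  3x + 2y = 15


Using Cramer's rule:
Determinant D = (-1)(2) - (3)(1) = -2 - 3 = -5
Dx = (-10)(2) - (15)(1) = -20 - 15 = -35
Dy = (-1)(15) - (3)(-10) = -15 + 30 = 15
x = Dx/D = -35/-5 = 7
y = Dy/D = 15/-5 = -3

x = 7, y = -3


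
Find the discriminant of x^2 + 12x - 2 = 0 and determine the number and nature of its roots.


For ax^2 + bx + c = 0, discriminant D = b^2 - 4ac
Here a = 1, b = 12, c = -2
D = (12)^2 - 4(1)(-2) = 144 + 8 = 152

D = 152 > 0 but not a perfect square
The equation has 2 distinct real irrational roots.

Discriminant = 152, 2 distinct real irrational roots


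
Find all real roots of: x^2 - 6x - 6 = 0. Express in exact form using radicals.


Using the quadratic formula: x = (-b ± sqrt(b^2 - 4ac)) / (2a)
Here a = 1, b = -6, c = -6
Discriminant = b^2 - 4ac = (-6)^2 - 4(1)(-6) = 36 + 24 = 60
Since discriminant = 60 > 0, there are two real roots.
x = (6 ± 2*sqrt(15)) / 2
Simplifying: x = 3 ± sqrt(15)
Numerically: x ≈ 6.8730 or x ≈ -0.8730

x = 3 + sqrt(15) or x = 3 - sqrt(15)


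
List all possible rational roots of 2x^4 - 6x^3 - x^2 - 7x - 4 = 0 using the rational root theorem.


Rational root theorem: possible roots are ±p/q where:
  p divides the constant term (-4): p ∈ {1, 2, 4}
  q divides the leading coefficient (2): q ∈ {1, 2}

All possible rational roots: -4, -2, -1, -1/2, 1/2, 1, 2, 4

-4, -2, -1, -1/2, 1/2, 1, 2, 4


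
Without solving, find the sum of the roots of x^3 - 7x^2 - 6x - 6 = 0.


By Vieta's formulas for x^3 + bx^2 + cx + d = 0:
  r1 + r2 + r3 = -b/a = 7
  r1*r2 + r1*r3 + r2*r3 = c/a = -6
  r1*r2*r3 = -d/a = 6


Sum = 7


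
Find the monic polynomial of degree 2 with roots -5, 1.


A monic polynomial with roots -5, 1 is:
p(x) = (x + 5)(x - 1)
After multiplying by (x + 5): x + 5
After multiplying by (x - 1): x^2 + 4x - 5

x^2 + 4x - 5


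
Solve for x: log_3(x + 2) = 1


Convert to exponential form: x + 2 = 3^1 = 3
x = 3 - 2 = 1
Check: log_3(1 + 2) = log_3(3) = log_3(3) = 1 ✓

x = 1


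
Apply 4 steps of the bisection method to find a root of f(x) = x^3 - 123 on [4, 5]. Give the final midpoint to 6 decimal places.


f(x) = x^3 - 123
f(4) = -59 < 0
f(5) = 2 > 0

Step 1: midpoint = (4.000000 + 5.000000)/2 = 4.500000
  f(4.500000) = -31.875000
  f(mid) < 0, so root is in [4.500000, 5.000000]

Step 2: midpoint = (4.500000 + 5.000000)/2 = 4.750000
  f(4.750000) = -15.828125
  f(mid) < 0, so root is in [4.750000, 5.000000]

Step 3: midpoint = (4.750000 + 5.000000)/2 = 4.875000
  f(4.875000) = -7.142578
  f(mid) < 0, so root is in [4.875000, 5.000000]

Step 4: midpoint = (4.875000 + 5.000000)/2 = 4.937500
  f(4.937500) = -2.629150
  f(mid) < 0, so root is in [4.937500, 5.000000]

midpoint = 4.937500


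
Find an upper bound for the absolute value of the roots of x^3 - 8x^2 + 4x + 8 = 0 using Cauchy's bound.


Cauchy's bound: all roots r satisfy |r| <= 1 + max(|a_i/a_n|) for i = 0,...,n-1
where a_n is the leading coefficient.

Coefficients: [1, -8, 4, 8]
Leading coefficient a_n = 1
Ratios |a_i/a_n|: 8, 4, 8
Maximum ratio: 8
Cauchy's bound: |r| <= 1 + 8 = 9

Upper bound = 9


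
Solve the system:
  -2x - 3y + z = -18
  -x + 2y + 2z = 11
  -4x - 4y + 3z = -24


Using Cramer's rule. Expand each determinant along the first row.
D  = (-2)*[2*3 - 2*(-4)] - (-3)*[(-1)*3 - 2*(-4)] + 1*[(-1)*(-4) - 2*(-4)]
  = (-2)*(14) - (-3)*(5) + 1*(12) = -1
Dx = (-18)*[2*3 - 2*(-4)] - (-3)*[11*3 - 2*(-24)] + 1*[11*(-4) - 2*(-24)]
  = (-18)*(14) - (-3)*(81) + 1*(4) = -5
Dy = (-2)*[11*3 - 2*(-24)] - (-18)*[(-1)*3 - 2*(-4)] + 1*[(-1)*(-24) - 11*(-4)]
  = (-2)*(81) - (-18)*(5) + 1*(68) = -4
Dz = (-2)*[2*(-24) - 11*(-4)] - (-3)*[(-1)*(-24) - 11*(-4)] + (-18)*[(-1)*(-4) - 2*(-4)]
  = (-2)*(-4) - (-3)*(68) + (-18)*(12) = -4
x = Dx/D = -5/-1 = 5, y = Dy/D = -4/-1 = 4, z = Dz/D = -4/-1 = 4
Check eq1: (-2)(5) + (-3)(4) + (1)(4) = -18 = -18 ✓
Check eq2: (-1)(5) + (2)(4) + (2)(4) = 11 = 11 ✓
Check eq3: (-4)(5) + (-4)(4) + (3)(4) = -24 = -24 ✓

x = 5, y = 4, z = 4


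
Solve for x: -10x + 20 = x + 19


Starting with: -10x + 20 = x + 19
Move all x terms to left: (-10 - 1)x = 19 - 20
Simplify: -11x = -1
Divide both sides by -11: x = 1/11

x = 1/11


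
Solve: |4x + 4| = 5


An absolute value equation |expr| = 5 gives two cases:
Case 1: 4x + 4 = 5
  4x = 1, so x = 1/4
Case 2: 4x + 4 = -5
  4x = -9, so x = -9/4

x = -9/4, x = 1/4


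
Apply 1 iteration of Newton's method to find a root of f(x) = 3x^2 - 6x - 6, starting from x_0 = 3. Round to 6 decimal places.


Newton's method: x_(n+1) = x_n - f(x_n)/f'(x_n)
f(x) = 3x^2 - 6x - 6
f'(x) = 6x - 6

Iteration 1:
  f(3.000000) = 3.000000
  f'(3.000000) = 12.000000
  x_1 = 3.000000 - (3.000000)/(12.000000) = 2.750000

x_1 = 2.750000


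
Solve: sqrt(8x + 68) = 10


Square both sides: 8x + 68 = 10^2 = 100
8x = 100 - 68 = 32
x = 4
Check: sqrt(8*4 + 68) = sqrt(100) = 10 ✓

x = 4


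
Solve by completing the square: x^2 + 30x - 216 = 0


Start: x^2 + 30x - 216 = 0
Move constant: x^2 + 30x = 216
Half of 30 is 15, squared is 225
Add 225 to both sides: x^2 + 30x + 225 = 441
(x + 15)^2 = 441
x + 15 = ±21
x = -15 + 21 = 6 or x = -15 - 21 = -36

x = -36, x = 6


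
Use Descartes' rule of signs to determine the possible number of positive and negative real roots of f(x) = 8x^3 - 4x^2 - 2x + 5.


Descartes' rule of signs:

For positive roots, count sign changes in f(x) = 8x^3 - 4x^2 - 2x + 5:
Signs of coefficients: +, -, -, +
Number of sign changes: 2
Possible positive real roots: 2, 0

For negative roots, examine f(-x) = -8x^3 - 4x^2 + 2x + 5:
Signs of coefficients: -, -, +, +
Number of sign changes: 1
Possible negative real roots: 1

Positive roots: 2 or 0; Negative roots: 1


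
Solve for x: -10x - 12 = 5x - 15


Starting with: -10x - 12 = 5x - 15
Move all x terms to left: (-10 - 5)x = -15 + 12
Simplify: -15x = -3
Divide both sides by -15: x = 1/5

x = 1/5


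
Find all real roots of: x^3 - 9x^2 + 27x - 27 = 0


Let p(x) = x^3 - 9x^2 + 27x - 27. By the rational root theorem (leading coefficient 1), any rational root is an integer divisor of 27: try ±1, ±2, ... in turn.
Test x = 1: value = -8 ≠ 0.
Test x = -1: value = -64 ≠ 0.
Test x = 3: value = 0 ✓, so (x - 3) is a factor.
Synthetic division by (x - 3): bring down 1; 1(3) - 9 = -6; (-6)(3) + 27 = 9; 9(3) - 27 = 0 → quotient x^2 - 6x + 9, remainder 0.
Solve the quadratic x^2 - 6x + 9 = 0: discriminant = (-6)^2 - 4(1)(9) = 36 - 36 = 0.
Discriminant = 0, so a double root: x = 6/2 = 3.

x = 3 (multiplicity 3)


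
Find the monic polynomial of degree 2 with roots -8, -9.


A monic polynomial with roots -8, -9 is:
p(x) = (x + 8)(x + 9)
After multiplying by (x + 8): x + 8
After multiplying by (x + 9): x^2 + 17x + 72

x^2 + 17x + 72


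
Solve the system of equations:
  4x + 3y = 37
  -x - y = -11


Using Cramer's rule:
Determinant D = (4)(-1) - (-1)(3) = -4 + 3 = -1
Dx = (37)(-1) - (-11)(3) = -37 + 33 = -4
Dy = (4)(-11) - (-1)(37) = -44 + 37 = -7
x = Dx/D = -4/-1 = 4
y = Dy/D = -7/-1 = 7

x = 4, y = 7


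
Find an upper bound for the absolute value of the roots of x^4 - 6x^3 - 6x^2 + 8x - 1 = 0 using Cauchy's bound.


Cauchy's bound: all roots r satisfy |r| <= 1 + max(|a_i/a_n|) for i = 0,...,n-1
where a_n is the leading coefficient.

Coefficients: [1, -6, -6, 8, -1]
Leading coefficient a_n = 1
Ratios |a_i/a_n|: 6, 6, 8, 1
Maximum ratio: 8
Cauchy's bound: |r| <= 1 + 8 = 9

Upper bound = 9


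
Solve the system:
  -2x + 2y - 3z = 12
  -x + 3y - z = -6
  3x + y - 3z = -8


Using Cramer's rule. Expand each determinant along the first row.
D  = (-2)*[3*(-3) - (-1)*1] - 2*[(-1)*(-3) - (-1)*3] + (-3)*[(-1)*1 - 3*3]
  = (-2)*(-8) - 2*(6) + (-3)*(-10) = 34
Dx = 12*[3*(-3) - (-1)*1] - 2*[(-6)*(-3) - (-1)*(-8)] + (-3)*[(-6)*1 - 3*(-8)]
  = 12*(-8) - 2*(10) + (-3)*(18) = -170
Dy = (-2)*[(-6)*(-3) - (-1)*(-8)] - 12*[(-1)*(-3) - (-1)*3] + (-3)*[(-1)*(-8) - (-6)*3]
  = (-2)*(10) - 12*(6) + (-3)*(26) = -170
Dz = (-2)*[3*(-8) - (-6)*1] - 2*[(-1)*(-8) - (-6)*3] + 12*[(-1)*1 - 3*3]
  = (-2)*(-18) - 2*(26) + 12*(-10) = -136
x = Dx/D = -170/34 = -5, y = Dy/D = -170/34 = -5, z = Dz/D = -136/34 = -4
Check eq1: (-2)(-5) + (2)(-5) + (-3)(-4) = 12 = 12 ✓
Check eq2: (-1)(-5) + (3)(-5) + (-1)(-4) = -6 = -6 ✓
Check eq3: (3)(-5) + (1)(-5) + (-3)(-4) = -8 = -8 ✓

x = -5, y = -5, z = -4


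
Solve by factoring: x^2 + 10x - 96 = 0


We need two numbers that multiply to -96 and add to 10.
Those numbers are 16 and -6 (since 16 * (-6) = -96 and 16 + (-6) = 10).
So x^2 + 10x - 96 = (x + 16)(x - 6) = 0
Setting each factor to zero: x = -16 or x = 6

x = -16, x = 6


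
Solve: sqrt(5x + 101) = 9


Square both sides: 5x + 101 = 9^2 = 81
5x = 81 - 101 = -20
x = -4
Check: sqrt(5*(-4) + 101) = sqrt(81) = 9 ✓

x = -4


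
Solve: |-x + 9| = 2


An absolute value equation |expr| = 2 gives two cases:
Case 1: -x + 9 = 2
  -x = -7, so x = 7
Case 2: -x + 9 = -2
  -x = -11, so x = 11

x = 7, x = 11


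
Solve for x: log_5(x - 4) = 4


Convert to exponential form: x - 4 = 5^4 = 625
x = 625 + 4 = 629
Check: log_5(629 - 4) = log_5(625) = log_5(625) = 4 ✓

x = 629


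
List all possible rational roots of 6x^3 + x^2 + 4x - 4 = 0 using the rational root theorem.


Rational root theorem: possible roots are ±p/q where:
  p divides the constant term (-4): p ∈ {1, 2, 4}
  q divides the leading coefficient (6): q ∈ {1, 2, 3, 6}

All possible rational roots: -4, -2, -4/3, -1, -2/3, -1/2, -1/3, -1/6, 1/6, 1/3, 1/2, 2/3, 1, 4/3, 2, 4

-4, -2, -4/3, -1, -2/3, -1/2, -1/3, -1/6, 1/6, 1/3, 1/2, 2/3, 1, 4/3, 2, 4


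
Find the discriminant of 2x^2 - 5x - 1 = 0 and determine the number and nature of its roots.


For ax^2 + bx + c = 0, discriminant D = b^2 - 4ac
Here a = 2, b = -5, c = -1
D = (-5)^2 - 4(2)(-1) = 25 + 8 = 33

D = 33 > 0 but not a perfect square
The equation has 2 distinct real irrational roots.

Discriminant = 33, 2 distinct real irrational roots


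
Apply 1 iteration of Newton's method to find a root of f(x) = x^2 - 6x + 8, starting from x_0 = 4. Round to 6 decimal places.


Newton's method: x_(n+1) = x_n - f(x_n)/f'(x_n)
f(x) = x^2 - 6x + 8
f'(x) = 2x - 6

Iteration 1:
  f(4.000000) = 0.000000
  f'(4.000000) = 2.000000
  x_1 = 4.000000 - (0.000000)/(2.000000) = 4.000000

x_1 = 4.000000


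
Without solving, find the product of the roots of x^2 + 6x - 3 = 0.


By Vieta's formulas for ax^2 + bx + c = 0:
  Sum of roots = -b/a
  Product of roots = c/a

Here a = 1, b = 6, c = -3
Sum = -(6)/1 = -6
Product = -3/1 = -3

Product = -3


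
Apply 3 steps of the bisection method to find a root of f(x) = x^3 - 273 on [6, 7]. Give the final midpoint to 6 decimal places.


f(x) = x^3 - 273
f(6) = -57 < 0
f(7) = 70 > 0

Step 1: midpoint = (6.000000 + 7.000000)/2 = 6.500000
  f(6.500000) = 1.625000
  f(mid) > 0, so root is in [6.000000, 6.500000]

Step 2: midpoint = (6.000000 + 6.500000)/2 = 6.250000
  f(6.250000) = -28.859375
  f(mid) < 0, so root is in [6.250000, 6.500000]

Step 3: midpoint = (6.250000 + 6.500000)/2 = 6.375000
  f(6.375000) = -13.916016
  f(mid) < 0, so root is in [6.375000, 6.500000]

midpoint = 6.375000


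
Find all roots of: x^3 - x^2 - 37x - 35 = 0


Let p(x) = x^3 - x^2 - 37x - 35. By the rational root theorem (leading coefficient 1), any rational root is an integer divisor of 35: try ±1, ±2, ... in turn.
Test x = 1: value = -72 ≠ 0.
Test x = -1: value = 0 ✓, so (x + 1) is a factor.
Synthetic division by (x + 1): bring down 1; 1(-1) - 1 = -2; (-2)(-1) - 37 = -35; (-35)(-1) - 35 = 0 → quotient x^2 - 2x - 35, remainder 0.
Solve the quadratic x^2 - 2x - 35 = 0: discriminant = (-2)^2 - 4(1)(-35) = 4 + 140 = 144.
sqrt(144) = 12, so x = (2 ± 12)/2: x = 7 or x = -5.
Collecting all roots found:

x = -5, x = -1, x = 7


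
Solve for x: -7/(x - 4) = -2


Multiply both sides by (x - 4): -7 = -2(x - 4)
Distribute: -7 = -2x + 8
-2x = -7 - 8 = -15
x = 15/2

x = 15/2


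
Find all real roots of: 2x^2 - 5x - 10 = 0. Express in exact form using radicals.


Using the quadratic formula: x = (-b ± sqrt(b^2 - 4ac)) / (2a)
Here a = 2, b = -5, c = -10
Discriminant = b^2 - 4ac = (-5)^2 - 4(2)(-10) = 25 + 80 = 105
Since discriminant = 105 > 0, there are two real roots.
x = (5 ± sqrt(105)) / 4
Numerically: x ≈ 3.8117 or x ≈ -1.3117

x = (5 + sqrt(105)) / 4 or x = (5 - sqrt(105)) / 4


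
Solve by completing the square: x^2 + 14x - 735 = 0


Start: x^2 + 14x - 735 = 0
Move constant: x^2 + 14x = 735
Half of 14 is 7, squared is 49
Add 49 to both sides: x^2 + 14x + 49 = 784
(x + 7)^2 = 784
x + 7 = ±28
x = -7 + 28 = 21 or x = -7 - 28 = -35

x = -35, x = 21


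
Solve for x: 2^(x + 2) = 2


Express both sides with the same base.
2 = 2^1
Since the bases match, equate exponents: x + 2 = 1
So x = 1 - (2) = -1

x = -1


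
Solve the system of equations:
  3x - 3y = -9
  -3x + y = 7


Using Cramer's rule:
Determinant D = (3)(1) - (-3)(-3) = 3 - 9 = -6
Dx = (-9)(1) - (7)(-3) = -9 + 21 = 12
Dy = (3)(7) - (-3)(-9) = 21 - 27 = -6
x = Dx/D = 12/-6 = -2
y = Dy/D = -6/-6 = 1

x = -2, y = 1


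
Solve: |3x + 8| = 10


An absolute value equation |expr| = 10 gives two cases:
Case 1: 3x + 8 = 10
  3x = 2, so x = 2/3
Case 2: 3x + 8 = -10
  3x = -18, so x = -6

x = -6, x = 2/3


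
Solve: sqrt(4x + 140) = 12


Square both sides: 4x + 140 = 12^2 = 144
4x = 144 - 140 = 4
x = 1
Check: sqrt(4*1 + 140) = sqrt(144) = 12 ✓

x = 1


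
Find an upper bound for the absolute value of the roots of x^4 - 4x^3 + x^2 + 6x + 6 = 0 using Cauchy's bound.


Cauchy's bound: all roots r satisfy |r| <= 1 + max(|a_i/a_n|) for i = 0,...,n-1
where a_n is the leading coefficient.

Coefficients: [1, -4, 1, 6, 6]
Leading coefficient a_n = 1
Ratios |a_i/a_n|: 4, 1, 6, 6
Maximum ratio: 6
Cauchy's bound: |r| <= 1 + 6 = 7

Upper bound = 7


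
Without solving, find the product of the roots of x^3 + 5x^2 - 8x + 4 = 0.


By Vieta's formulas for x^3 + bx^2 + cx + d = 0:
  r1 + r2 + r3 = -b/a = -5
  r1*r2 + r1*r3 + r2*r3 = c/a = -8
  r1*r2*r3 = -d/a = -4


Product = -4


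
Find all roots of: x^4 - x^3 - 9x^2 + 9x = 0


The constant term is 0, so x = 0 is a root. Factor out x:
  x^3 - x^2 - 9x + 9 = 0
Let p(x) = x^3 - x^2 - 9x + 9. By the rational root theorem (leading coefficient 1), any rational root is an integer divisor of 9: try ±1, ±2, ... in turn.
Test x = 1: value = 0 ✓, so (x - 1) is a factor.
Synthetic division by (x - 1): bring down 1; 1(1) - 1 = 0; 0(1) - 9 = -9; (-9)(1) + 9 = 0 → quotient x^2 - 9, remainder 0.
Solve the quadratic x^2 - 9 = 0: discriminant = 0^2 - 4(1)(-9) = 0 + 36 = 36.
sqrt(36) = 6, so x = (0 ± 6)/2: x = 3 or x = -3.
Collecting all roots found:

x = -3, x = 0, x = 1, x = 3


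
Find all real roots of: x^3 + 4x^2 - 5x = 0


The constant term is 0, so x = 0 is a root. Factor out x:
  x(x^2 + 4x - 5) = 0
Solve the quadratic x^2 + 4x - 5 = 0: discriminant = 4^2 - 4(1)(-5) = 16 + 20 = 36.
sqrt(36) = 6, so x = (-4 ± 6)/2: x = 1 or x = -5.

x = -5, x = 0, x = 1


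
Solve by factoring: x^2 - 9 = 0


We need two numbers that multiply to -9 and add to 0.
Those numbers are 3 and -3 (since 3 * (-3) = -9 and 3 + (-3) = 0).
So x^2 - 9 = (x + 3)(x - 3) = 0
Setting each factor to zero: x = -3 or x = 3

x = -3, x = 3


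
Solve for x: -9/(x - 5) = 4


Multiply both sides by (x - 5): -9 = 4(x - 5)
Distribute: -9 = 4x - 20
4x = -9 + 20 = 11
x = 11/4

x = 11/4


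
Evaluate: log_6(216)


We need the exponent such that 6^? = 216
6^3 = 216
Therefore log_6(216) = 3

3


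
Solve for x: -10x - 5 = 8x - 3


Starting with: -10x - 5 = 8x - 3
Move all x terms to left: (-10 - 8)x = -3 + 5
Simplify: -18x = 2
Divide both sides by -18: x = -1/9

x = -1/9


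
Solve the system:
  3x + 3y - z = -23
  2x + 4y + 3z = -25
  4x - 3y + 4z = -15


Using Cramer's rule. Expand each determinant along the first row.
D  = 3*[4*4 - 3*(-3)] - 3*[2*4 - 3*4] + (-1)*[2*(-3) - 4*4]
  = 3*(25) - 3*(-4) + (-1)*(-22) = 109
Dx = (-23)*[4*4 - 3*(-3)] - 3*[(-25)*4 - 3*(-15)] + (-1)*[(-25)*(-3) - 4*(-15)]
  = (-23)*(25) - 3*(-55) + (-1)*(135) = -545
Dy = 3*[(-25)*4 - 3*(-15)] - (-23)*[2*4 - 3*4] + (-1)*[2*(-15) - (-25)*4]
  = 3*(-55) - (-23)*(-4) + (-1)*(70) = -327
Dz = 3*[4*(-15) - (-25)*(-3)] - 3*[2*(-15) - (-25)*4] + (-23)*[2*(-3) - 4*4]
  = 3*(-135) - 3*(70) + (-23)*(-22) = -109
x = Dx/D = -545/109 = -5, y = Dy/D = -327/109 = -3, z = Dz/D = -109/109 = -1
Check eq1: (3)(-5) + (3)(-3) + (-1)(-1) = -23 = -23 ✓
Check eq2: (2)(-5) + (4)(-3) + (3)(-1) = -25 = -25 ✓
Check eq3: (4)(-5) + (-3)(-3) + (4)(-1) = -15 = -15 ✓

x = -5, y = -3, z = -1


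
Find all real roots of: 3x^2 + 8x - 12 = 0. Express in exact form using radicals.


Using the quadratic formula: x = (-b ± sqrt(b^2 - 4ac)) / (2a)
Here a = 3, b = 8, c = -12
Discriminant = b^2 - 4ac = 8^2 - 4(3)(-12) = 64 + 144 = 208
Since discriminant = 208 > 0, there are two real roots.
x = (-8 ± 4*sqrt(13)) / 6
Simplifying: x = (-4 ± 2*sqrt(13)) / 3
Numerically: x ≈ 1.0704 or x ≈ -3.7370

x = (-4 + 2*sqrt(13)) / 3 or x = (-4 - 2*sqrt(13)) / 3


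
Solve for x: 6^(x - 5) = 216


Express both sides with the same base.
216 = 6^3
Since the bases match, equate exponents: x - 5 = 3
So x = 3 - (-5) = 8

x = 8


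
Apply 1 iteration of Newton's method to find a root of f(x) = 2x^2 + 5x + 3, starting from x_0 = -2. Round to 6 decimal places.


Newton's method: x_(n+1) = x_n - f(x_n)/f'(x_n)
f(x) = 2x^2 + 5x + 3
f'(x) = 4x + 5

Iteration 1:
  f(-2.000000) = 1.000000
  f'(-2.000000) = -3.000000
  x_1 = -2.000000 - (1.000000)/(-3.000000) = -1.666667

x_1 = -1.666667


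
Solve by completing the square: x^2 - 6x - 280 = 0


Start: x^2 - 6x - 280 = 0
Move constant: x^2 - 6x = 280
Half of -6 is -3, squared is 9
Add 9 to both sides: x^2 - 6x + 9 = 289
(x - 3)^2 = 289
x - 3 = ±17
x = 3 + 17 = 20 or x = 3 - 17 = -14

x = -14, x = 20


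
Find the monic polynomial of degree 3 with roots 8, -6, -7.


A monic polynomial with roots 8, -6, -7 is:
p(x) = (x - 8)(x + 6)(x + 7)
After multiplying by (x - 8): x - 8
After multiplying by (x + 6): x^2 - 2x - 48
After multiplying by (x + 7): x^3 + 5x^2 - 62x - 336

x^3 + 5x^2 - 62x - 336


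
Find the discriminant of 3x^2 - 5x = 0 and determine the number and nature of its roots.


For ax^2 + bx + c = 0, discriminant D = b^2 - 4ac
Here a = 3, b = -5, c = 0
D = (-5)^2 - 4(3)(0) = 25 - 0 = 25

D = 25 > 0 and is a perfect square (sqrt = 5)
The equation has 2 distinct real rational roots.

Discriminant = 25, 2 distinct real rational roots


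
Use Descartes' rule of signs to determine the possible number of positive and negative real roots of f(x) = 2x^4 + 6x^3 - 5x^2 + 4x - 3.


Descartes' rule of signs:

For positive roots, count sign changes in f(x) = 2x^4 + 6x^3 - 5x^2 + 4x - 3:
Signs of coefficients: +, +, -, +, -
Number of sign changes: 3
Possible positive real roots: 3, 1

For negative roots, examine f(-x) = 2x^4 - 6x^3 - 5x^2 - 4x - 3:
Signs of coefficients: +, -, -, -, -
Number of sign changes: 1
Possible negative real roots: 1

Positive roots: 3 or 1; Negative roots: 1


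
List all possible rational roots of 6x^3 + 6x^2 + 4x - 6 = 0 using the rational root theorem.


Rational root theorem: possible roots are ±p/q where:
  p divides the constant term (-6): p ∈ {1, 2, 3, 6}
  q divides the leading coefficient (6): q ∈ {1, 2, 3, 6}

All possible rational roots: -6, -3, -2, -3/2, -1, -2/3, -1/2, -1/3, -1/6, 1/6, 1/3, 1/2, 2/3, 1, 3/2, 2, 3, 6

-6, -3, -2, -3/2, -1, -2/3, -1/2, -1/3, -1/6, 1/6, 1/3, 1/2, 2/3, 1, 3/2, 2, 3, 6


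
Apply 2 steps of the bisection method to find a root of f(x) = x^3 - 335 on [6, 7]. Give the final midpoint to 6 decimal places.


f(x) = x^3 - 335
f(6) = -119 < 0
f(7) = 8 > 0

Step 1: midpoint = (6.000000 + 7.000000)/2 = 6.500000
  f(6.500000) = -60.375000
  f(mid) < 0, so root is in [6.500000, 7.000000]

Step 2: midpoint = (6.500000 + 7.000000)/2 = 6.750000
  f(6.750000) = -27.453125
  f(mid) < 0, so root is in [6.750000, 7.000000]

midpoint = 6.750000


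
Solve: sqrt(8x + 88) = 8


Square both sides: 8x + 88 = 8^2 = 64
8x = 64 - 88 = -24
x = -3
Check: sqrt(8*(-3) + 88) = sqrt(64) = 8 ✓

x = -3


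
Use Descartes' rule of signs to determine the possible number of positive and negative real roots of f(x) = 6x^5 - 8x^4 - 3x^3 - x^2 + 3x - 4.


Descartes' rule of signs:

For positive roots, count sign changes in f(x) = 6x^5 - 8x^4 - 3x^3 - x^2 + 3x - 4:
Signs of coefficients: +, -, -, -, +, -
Number of sign changes: 3
Possible positive real roots: 3, 1

For negative roots, examine f(-x) = -6x^5 - 8x^4 + 3x^3 - x^2 - 3x - 4:
Signs of coefficients: -, -, +, -, -, -
Number of sign changes: 2
Possible negative real roots: 2, 0

Positive roots: 3 or 1; Negative roots: 2 or 0


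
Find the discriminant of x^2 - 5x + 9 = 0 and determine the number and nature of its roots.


For ax^2 + bx + c = 0, discriminant D = b^2 - 4ac
Here a = 1, b = -5, c = 9
D = (-5)^2 - 4(1)(9) = 25 - 36 = -11

D = -11 < 0
The equation has no real roots (2 complex conjugate roots).

Discriminant = -11, no real roots (2 complex conjugate roots)


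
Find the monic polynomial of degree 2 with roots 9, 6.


A monic polynomial with roots 9, 6 is:
p(x) = (x - 9)(x - 6)
After multiplying by (x - 9): x - 9
After multiplying by (x - 6): x^2 - 15x + 54

x^2 - 15x + 54


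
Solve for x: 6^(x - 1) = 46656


Express both sides with the same base.
46656 = 6^6
Since the bases match, equate exponents: x - 1 = 6
So x = 6 - (-1) = 7

x = 7


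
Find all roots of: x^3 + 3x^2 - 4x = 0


The constant term is 0, so x = 0 is a root. Factor out x:
  x^2 + 3x - 4 = 0
Solve the quadratic x^2 + 3x - 4 = 0: discriminant = 3^2 - 4(1)(-4) = 9 + 16 = 25.
sqrt(25) = 5, so x = (-3 ± 5)/2: x = 1 or x = -4.
Collecting all roots found:

x = -4, x = 0, x = 1


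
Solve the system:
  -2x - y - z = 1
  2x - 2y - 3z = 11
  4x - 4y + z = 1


Using Cramer's rule. Expand each determinant along the first row.
D  = (-2)*[(-2)*1 - (-3)*(-4)] - (-1)*[2*1 - (-3)*4] + (-1)*[2*(-4) - (-2)*4]
  = (-2)*(-14) - (-1)*(14) + (-1)*(0) = 42
Dx = 1*[(-2)*1 - (-3)*(-4)] - (-1)*[11*1 - (-3)*1] + (-1)*[11*(-4) - (-2)*1]
  = 1*(-14) - (-1)*(14) + (-1)*(-42) = 42
Dy = (-2)*[11*1 - (-3)*1] - 1*[2*1 - (-3)*4] + (-1)*[2*1 - 11*4]
  = (-2)*(14) - 1*(14) + (-1)*(-42) = 0
Dz = (-2)*[(-2)*1 - 11*(-4)] - (-1)*[2*1 - 11*4] + 1*[2*(-4) - (-2)*4]
  = (-2)*(42) - (-1)*(-42) + 1*(0) = -126
x = Dx/D = 42/42 = 1, y = Dy/D = 0/42 = 0, z = Dz/D = -126/42 = -3
Check eq1: (-2)(1) + (-1)(0) + (-1)(-3) = 1 = 1 ✓
Check eq2: (2)(1) + (-2)(0) + (-3)(-3) = 11 = 11 ✓
Check eq3: (4)(1) + (-4)(0) + (1)(-3) = 1 = 1 ✓

x = 1, y = 0, z = -3


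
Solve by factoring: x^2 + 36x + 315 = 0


We need two numbers that multiply to 315 and add to 36.
Those numbers are 15 and 21 (since 15 * 21 = 315 and 15 + 21 = 36).
So x^2 + 36x + 315 = (x + 15)(x + 21) = 0
Setting each factor to zero: x = -15 or x = -21

x = -21, x = -15


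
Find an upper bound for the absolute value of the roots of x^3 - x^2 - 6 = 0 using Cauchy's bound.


Cauchy's bound: all roots r satisfy |r| <= 1 + max(|a_i/a_n|) for i = 0,...,n-1
where a_n is the leading coefficient.

Coefficients: [1, -1, 0, -6]
Leading coefficient a_n = 1
Ratios |a_i/a_n|: 1, 0, 6
Maximum ratio: 6
Cauchy's bound: |r| <= 1 + 6 = 7

Upper bound = 7


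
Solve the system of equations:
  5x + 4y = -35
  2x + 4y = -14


Using Cramer's rule:
Determinant D = (5)(4) - (2)(4) = 20 - 8 = 12
Dx = (-35)(4) - (-14)(4) = -140 + 56 = -84
Dy = (5)(-14) - (2)(-35) = -70 + 70 = 0
x = Dx/D = -84/12 = -7
y = Dy/D = 0/12 = 0

x = -7, y = 0


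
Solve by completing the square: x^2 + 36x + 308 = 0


Start: x^2 + 36x + 308 = 0
Move constant: x^2 + 36x = -308
Half of 36 is 18, squared is 324
Add 324 to both sides: x^2 + 36x + 324 = 16
(x + 18)^2 = 16
x + 18 = ±4
x = -18 + 4 = -14 or x = -18 - 4 = -22

x = -22, x = -14


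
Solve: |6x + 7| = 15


An absolute value equation |expr| = 15 gives two cases:
Case 1: 6x + 7 = 15
  6x = 8, so x = 4/3
Case 2: 6x + 7 = -15
  6x = -22, so x = -11/3

x = -11/3, x = 4/3


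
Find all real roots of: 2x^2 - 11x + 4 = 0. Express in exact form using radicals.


Using the quadratic formula: x = (-b ± sqrt(b^2 - 4ac)) / (2a)
Here a = 2, b = -11, c = 4
Discriminant = b^2 - 4ac = (-11)^2 - 4(2)(4) = 121 - 32 = 89
Since discriminant = 89 > 0, there are two real roots.
x = (11 ± sqrt(89)) / 4
Numerically: x ≈ 5.1085 or x ≈ 0.3915

x = (11 + sqrt(89)) / 4 or x = (11 - sqrt(89)) / 4


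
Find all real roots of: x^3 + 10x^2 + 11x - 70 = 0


Let p(x) = x^3 + 10x^2 + 11x - 70. By the rational root theorem (leading coefficient 1), any rational root is an integer divisor of 70: try ±1, ±2, ... in turn.
Test x = 1: value = -48 ≠ 0.
Test x = -1: value = -72 ≠ 0.
Test x = 2: value = 0 ✓, so (x - 2) is a factor.
Synthetic division by (x - 2): bring down 1; 1(2) + 10 = 12; 12(2) + 11 = 35; 35(2) - 70 = 0 → quotient x^2 + 12x + 35, remainder 0.
Solve the quadratic x^2 + 12x + 35 = 0: discriminant = 12^2 - 4(1)(35) = 144 - 140 = 4.
sqrt(4) = 2, so x = (-12 ± 2)/2: x = -5 or x = -7.

x = -7, x = -5, x = 2


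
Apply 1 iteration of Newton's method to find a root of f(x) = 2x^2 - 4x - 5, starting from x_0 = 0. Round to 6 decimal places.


Newton's method: x_(n+1) = x_n - f(x_n)/f'(x_n)
f(x) = 2x^2 - 4x - 5
f'(x) = 4x - 4

Iteration 1:
  f(0.000000) = -5.000000
  f'(0.000000) = -4.000000
  x_1 = 0.000000 - (-5.000000)/(-4.000000) = -1.250000

x_1 = -1.250000


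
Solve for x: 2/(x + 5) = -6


Multiply both sides by (x + 5): 2 = -6(x + 5)
Distribute: 2 = -6x - 30
-6x = 2 + 30 = 32
x = -16/3

x = -16/3


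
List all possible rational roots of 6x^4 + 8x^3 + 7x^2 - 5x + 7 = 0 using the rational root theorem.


Rational root theorem: possible roots are ±p/q where:
  p divides the constant term (7): p ∈ {1, 7}
  q divides the leading coefficient (6): q ∈ {1, 2, 3, 6}

All possible rational roots: -7, -7/2, -7/3, -7/6, -1, -1/2, -1/3, -1/6, 1/6, 1/3, 1/2, 1, 7/6, 7/3, 7/2, 7

-7, -7/2, -7/3, -7/6, -1, -1/2, -1/3, -1/6, 1/6, 1/3, 1/2, 1, 7/6, 7/3, 7/2, 7


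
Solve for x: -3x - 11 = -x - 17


Starting with: -3x - 11 = -x - 17
Move all x terms to left: (-3 + 1)x = -17 + 11
Simplify: -2x = -6
Divide both sides by -2: x = 3

x = 3


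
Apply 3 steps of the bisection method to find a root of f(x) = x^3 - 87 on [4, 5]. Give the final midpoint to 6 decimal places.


f(x) = x^3 - 87
f(4) = -23 < 0
f(5) = 38 > 0

Step 1: midpoint = (4.000000 + 5.000000)/2 = 4.500000
  f(4.500000) = 4.125000
  f(mid) > 0, so root is in [4.000000, 4.500000]

Step 2: midpoint = (4.000000 + 4.500000)/2 = 4.250000
  f(4.250000) = -10.234375
  f(mid) < 0, so root is in [4.250000, 4.500000]

Step 3: midpoint = (4.250000 + 4.500000)/2 = 4.375000
  f(4.375000) = -3.259766
  f(mid) < 0, so root is in [4.375000, 4.500000]

midpoint = 4.375000


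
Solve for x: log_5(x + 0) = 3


Convert to exponential form: x + 0 = 5^3 = 125
x = 125 - 0 = 125
Check: log_5(125 + 0) = log_5(125) = log_5(125) = 3 ✓

x = 125


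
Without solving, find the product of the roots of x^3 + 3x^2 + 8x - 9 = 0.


By Vieta's formulas for x^3 + bx^2 + cx + d = 0:
  r1 + r2 + r3 = -b/a = -3
  r1*r2 + r1*r3 + r2*r3 = c/a = 8
  r1*r2*r3 = -d/a = 9


Product = 9


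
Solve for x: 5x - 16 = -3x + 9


Starting with: 5x - 16 = -3x + 9
Move all x terms to left: (5 + 3)x = 9 + 16
Simplify: 8x = 25
Divide both sides by 8: x = 25/8

x = 25/8


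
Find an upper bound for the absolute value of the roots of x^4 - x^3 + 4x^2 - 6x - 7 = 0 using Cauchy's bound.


Cauchy's bound: all roots r satisfy |r| <= 1 + max(|a_i/a_n|) for i = 0,...,n-1
where a_n is the leading coefficient.

Coefficients: [1, -1, 4, -6, -7]
Leading coefficient a_n = 1
Ratios |a_i/a_n|: 1, 4, 6, 7
Maximum ratio: 7
Cauchy's bound: |r| <= 1 + 7 = 8

Upper bound = 8


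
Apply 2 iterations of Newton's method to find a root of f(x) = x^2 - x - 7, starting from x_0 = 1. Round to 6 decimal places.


Newton's method: x_(n+1) = x_n - f(x_n)/f'(x_n)
f(x) = x^2 - x - 7
f'(x) = 2x - 1

Iteration 1:
  f(1.000000) = -7.000000
  f'(1.000000) = 1.000000
  x_1 = 1.000000 - (-7.000000)/(1.000000) = 8.000000

Iteration 2:
  f(8.000000) = 49.000000
  f'(8.000000) = 15.000000
  x_2 = 8.000000 - (49.000000)/(15.000000) = 4.733333

x_2 = 4.733333


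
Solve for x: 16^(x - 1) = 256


Express both sides with the same base.
256 = 16^2
Since the bases match, equate exponents: x - 1 = 2
So x = 2 - (-1) = 3

x = 3


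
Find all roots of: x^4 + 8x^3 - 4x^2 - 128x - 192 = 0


Let p(x) = x^4 + 8x^3 - 4x^2 - 128x - 192. By the rational root theorem (leading coefficient 1), any rational root is an integer divisor of 192: try ±1, ±2, ... in turn.
Test x = 1: value = -315 ≠ 0.
Test x = -1: value = -75 ≠ 0.
Test x = 2: value = -384 ≠ 0.
Test x = -2: value = 0 ✓, so (x + 2) is a factor.
Synthetic division by (x + 2): bring down 1; 1(-2) + 8 = 6; 6(-2) - 4 = -16; (-16)(-2) - 128 = -96; (-96)(-2) - 192 = 0 → quotient x^3 + 6x^2 - 16x - 96, remainder 0.
Continue with the quotient x^3 + 6x^2 - 16x - 96 (candidates must divide 96; re-test x = -2 first in case it repeats).
Test x = -2: value = -48 ≠ 0.
Test x = 3: value = -63 ≠ 0.
Test x = -3: value = -21 ≠ 0.
Test x = 4: value = 0 ✓, so (x - 4) is a factor.
Synthetic division by (x - 4): bring down 1; 1(4) + 6 = 10; 10(4) - 16 = 24; 24(4) - 96 = 0 → quotient x^2 + 10x + 24, remainder 0.
Solve the quadratic x^2 + 10x + 24 = 0: discriminant = 10^2 - 4(1)(24) = 100 - 96 = 4.
sqrt(4) = 2, so x = (-10 ± 2)/2: x = -4 or x = -6.
Collecting all roots found:

x = -6, x = -4, x = -2, x = 4


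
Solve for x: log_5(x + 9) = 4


Convert to exponential form: x + 9 = 5^4 = 625
x = 625 - 9 = 616
Check: log_5(616 + 9) = log_5(625) = log_5(625) = 4 ✓

x = 616


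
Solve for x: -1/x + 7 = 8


Subtract 7 from both sides: -1/x = 1
Multiply both sides by x: -1 = 1 * x
Divide by 1: x = -1

x = -1


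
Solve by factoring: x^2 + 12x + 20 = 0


We need two numbers that multiply to 20 and add to 12.
Those numbers are 2 and 10 (since 2 * 10 = 20 and 2 + 10 = 12).
So x^2 + 12x + 20 = (x + 2)(x + 10) = 0
Setting each factor to zero: x = -2 or x = -10

x = -10, x = -2


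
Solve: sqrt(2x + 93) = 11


Square both sides: 2x + 93 = 11^2 = 121
2x = 121 - 93 = 28
x = 14
Check: sqrt(2*14 + 93) = sqrt(121) = 11 ✓

x = 14


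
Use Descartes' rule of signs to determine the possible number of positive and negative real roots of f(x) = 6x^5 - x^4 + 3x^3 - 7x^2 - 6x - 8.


Descartes' rule of signs:

For positive roots, count sign changes in f(x) = 6x^5 - x^4 + 3x^3 - 7x^2 - 6x - 8:
Signs of coefficients: +, -, +, -, -, -
Number of sign changes: 3
Possible positive real roots: 3, 1

For negative roots, examine f(-x) = -6x^5 - x^4 - 3x^3 - 7x^2 + 6x - 8:
Signs of coefficients: -, -, -, -, +, -
Number of sign changes: 2
Possible negative real roots: 2, 0

Positive roots: 3 or 1; Negative roots: 2 or 0


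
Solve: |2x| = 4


An absolute value equation |expr| = 4 gives two cases:
Case 1: 2x = 4
  2x = 4, so x = 2
Case 2: 2x = -4
  2x = -4, so x = -2

x = -2, x = 2
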